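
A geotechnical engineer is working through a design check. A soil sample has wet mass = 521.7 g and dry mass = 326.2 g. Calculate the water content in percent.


Using w = (m_wet - m_dry) / m_dry * 100
m_wet - m_dry = 521.7 - 326.2 = 195.5 g
w = 195.5 / 326.2 * 100
w = 59.93 %


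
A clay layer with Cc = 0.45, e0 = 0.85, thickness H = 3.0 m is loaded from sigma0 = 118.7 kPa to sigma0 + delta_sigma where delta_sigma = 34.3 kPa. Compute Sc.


Result: 0.0804 m

Derivation:
Using Sc = Cc * H / (1 + e0) * log10((sigma0 + delta_sigma) / sigma0)
Stress ratio = (118.7 + 34.3) / 118.7 = 1.28896
log10(1.28896) = 0.110241
Cc * H / (1 + e0) = 0.45 * 3.0 / (1 + 0.85) = 0.72973
Sc = 0.72973 * 0.110241
Sc = 0.0804 m


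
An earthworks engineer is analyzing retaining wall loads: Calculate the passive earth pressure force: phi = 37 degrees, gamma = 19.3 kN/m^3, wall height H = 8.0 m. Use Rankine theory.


Result: 2484.48 kN/m

Derivation:
Compute passive earth pressure coefficient:
Kp = tan^2(45 + phi/2) = tan^2(63.5) = 4.022791
Compute passive force:
Pp = 0.5 * Kp * gamma * H^2
Pp = 0.5 * 4.022791 * 19.3 * 8.0^2
Pp = 2484.48 kN/m


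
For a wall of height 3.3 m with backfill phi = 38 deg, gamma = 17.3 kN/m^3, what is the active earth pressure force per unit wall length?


Result: 22.41 kN/m

Derivation:
Compute active earth pressure coefficient:
Ka = tan^2(45 - phi/2) = tan^2(26.0) = 0.237883
Compute active force:
Pa = 0.5 * Ka * gamma * H^2
Pa = 0.5 * 0.237883 * 17.3 * 3.3^2
Pa = 22.41 kN/m


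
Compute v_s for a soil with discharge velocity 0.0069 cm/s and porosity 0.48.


Result: 0.01438 cm/s

Derivation:
Using v_s = v_d / n
v_s = 0.0069 / 0.48
v_s = 0.01438 cm/s


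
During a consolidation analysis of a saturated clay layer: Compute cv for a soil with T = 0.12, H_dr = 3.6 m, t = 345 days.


Using cv = T * H_dr^2 / t
H_dr^2 = 3.6^2 = 12.96
cv = 0.12 * 12.96 / 345
cv = 0.00451 m^2/day


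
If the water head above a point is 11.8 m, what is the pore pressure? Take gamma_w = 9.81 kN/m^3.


Using u = gamma_w * h_w
u = 9.81 * 11.8
u = 115.76 kPa


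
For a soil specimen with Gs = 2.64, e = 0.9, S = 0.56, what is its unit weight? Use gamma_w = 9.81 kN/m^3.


Result: 16.233 kN/m^3

Derivation:
Using gamma = gamma_w * (Gs + S*e) / (1 + e)
Numerator: Gs + S*e = 2.64 + 0.56*0.9 = 3.144
Denominator: 1 + e = 1 + 0.9 = 1.9
gamma = 9.81 * 3.144 / 1.9
gamma = 16.233 kN/m^3


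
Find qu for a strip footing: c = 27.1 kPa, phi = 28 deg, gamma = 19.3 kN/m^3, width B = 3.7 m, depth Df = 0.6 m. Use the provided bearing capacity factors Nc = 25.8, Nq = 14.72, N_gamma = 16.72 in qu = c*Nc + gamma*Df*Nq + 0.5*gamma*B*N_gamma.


Compute qu = c*Nc + gamma*Df*Nq + 0.5*gamma*B*N_gamma
Term 1: 27.1 * 25.8 = 699.18
Term 2: 19.3 * 0.6 * 14.72 = 170.4576
Term 3: 0.5 * 19.3 * 3.7 * 16.72 = 596.9876
qu = 699.18 + 170.4576 + 596.9876
qu = 1466.63 kPa


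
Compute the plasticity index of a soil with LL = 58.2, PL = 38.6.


Using PI = LL - PL
PI = 58.2 - 38.6
PI = 19.6


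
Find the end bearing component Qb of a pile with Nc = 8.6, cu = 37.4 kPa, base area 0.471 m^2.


Result: 151.49 kN

Derivation:
Using Qb = Nc * cu * Ab
Qb = 8.6 * 37.4 * 0.471
Qb = 151.49 kN


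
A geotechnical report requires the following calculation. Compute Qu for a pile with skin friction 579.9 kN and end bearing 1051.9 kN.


Using Qu = Qf + Qb
Qu = 579.9 + 1051.9
Qu = 1631.8 kN


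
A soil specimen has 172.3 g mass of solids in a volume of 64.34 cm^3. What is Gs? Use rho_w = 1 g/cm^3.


Result: 2.678

Derivation:
Using Gs = m_s / (V_s * rho_w)
Since rho_w = 1 g/cm^3:
Gs = 172.3 / 64.34
Gs = 2.678


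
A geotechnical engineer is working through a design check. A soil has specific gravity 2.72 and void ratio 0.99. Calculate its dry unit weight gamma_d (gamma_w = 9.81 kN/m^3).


Result: 13.409 kN/m^3

Derivation:
Using gamma_d = Gs * gamma_w / (1 + e)
gamma_d = 2.72 * 9.81 / (1 + 0.99)
gamma_d = 2.72 * 9.81 / 1.99
gamma_d = 13.409 kN/m^3


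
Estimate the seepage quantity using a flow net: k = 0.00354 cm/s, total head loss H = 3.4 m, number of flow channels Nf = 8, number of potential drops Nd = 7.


Convert k to m/s for unit consistency with H:
k = 0.00354 cm/s = 0.00354 / 100 m/s = 3.54e-05 m/s
Using q = k * H * Nf / Nd
Nf / Nd = 8 / 7 = 1.1429
q = 3.54e-05 * 3.4 * 1.1429
q = 0.0001376 m^3/s per m


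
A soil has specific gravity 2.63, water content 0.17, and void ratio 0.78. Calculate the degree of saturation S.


Using S = Gs * w / e
S = 2.63 * 0.17 / 0.78
S = 0.5732


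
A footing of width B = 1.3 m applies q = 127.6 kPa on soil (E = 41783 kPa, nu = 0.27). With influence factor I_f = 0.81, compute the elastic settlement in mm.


Result: 2.981 mm

Derivation:
Using Se = q * B * (1 - nu^2) * I_f / E
1 - nu^2 = 1 - 0.27^2 = 0.9271
Se = 127.6 * 1.3 * 0.9271 * 0.81 / 41783
Se = 0.002981 m
Convert to mm: Se = 0.002981 * 1000 = 2.981 mm


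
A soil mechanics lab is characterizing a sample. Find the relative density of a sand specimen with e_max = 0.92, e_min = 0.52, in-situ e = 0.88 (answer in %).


Result: 10.0 %

Derivation:
Using Dr = (e_max - e) / (e_max - e_min) * 100
e_max - e = 0.92 - 0.88 = 0.04
e_max - e_min = 0.92 - 0.52 = 0.4
Dr = 0.04 / 0.4 * 100
Dr = 10.0 %


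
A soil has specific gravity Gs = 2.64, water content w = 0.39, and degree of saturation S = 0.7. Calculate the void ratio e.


Using the relation e = Gs * w / S
e = 2.64 * 0.39 / 0.7
e = 1.4709


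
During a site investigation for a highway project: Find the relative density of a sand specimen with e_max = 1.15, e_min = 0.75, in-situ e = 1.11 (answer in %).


Using Dr = (e_max - e) / (e_max - e_min) * 100
e_max - e = 1.15 - 1.11 = 0.04
e_max - e_min = 1.15 - 0.75 = 0.4
Dr = 0.04 / 0.4 * 100
Dr = 10.0 %


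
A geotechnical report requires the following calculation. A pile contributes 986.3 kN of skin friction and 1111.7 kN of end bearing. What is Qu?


Using Qu = Qf + Qb
Qu = 986.3 + 1111.7
Qu = 2098.0 kN


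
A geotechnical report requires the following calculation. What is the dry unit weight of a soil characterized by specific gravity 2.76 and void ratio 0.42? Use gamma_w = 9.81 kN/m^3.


Using gamma_d = Gs * gamma_w / (1 + e)
gamma_d = 2.76 * 9.81 / (1 + 0.42)
gamma_d = 2.76 * 9.81 / 1.42
gamma_d = 19.067 kN/m^3


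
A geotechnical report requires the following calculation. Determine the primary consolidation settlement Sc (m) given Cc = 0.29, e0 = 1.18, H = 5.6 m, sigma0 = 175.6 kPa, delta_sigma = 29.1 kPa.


Using Sc = Cc * H / (1 + e0) * log10((sigma0 + delta_sigma) / sigma0)
Stress ratio = (175.6 + 29.1) / 175.6 = 1.16572
log10(1.16572) = 0.0665933
Cc * H / (1 + e0) = 0.29 * 5.6 / (1 + 1.18) = 0.744954
Sc = 0.744954 * 0.0665933
Sc = 0.0496 m


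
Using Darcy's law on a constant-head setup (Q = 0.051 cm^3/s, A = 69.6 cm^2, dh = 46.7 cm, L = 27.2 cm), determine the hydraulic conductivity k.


Result: 0.000427 cm/s

Derivation:
Compute hydraulic gradient:
i = dh / L = 46.7 / 27.2 = 1.71691
Then apply Darcy's law:
k = Q / (A * i)
k = 0.051 / (69.6 * 1.71691)
k = 0.051 / 119.497
k = 0.000427 cm/s


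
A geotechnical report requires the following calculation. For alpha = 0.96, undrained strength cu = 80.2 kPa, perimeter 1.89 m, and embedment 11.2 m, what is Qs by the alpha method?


Using Qs = alpha * cu * perimeter * L
Qs = 0.96 * 80.2 * 1.89 * 11.2
Qs = 1629.77 kN


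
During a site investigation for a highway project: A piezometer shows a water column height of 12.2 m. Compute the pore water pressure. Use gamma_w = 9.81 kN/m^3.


Result: 119.68 kPa

Derivation:
Using u = gamma_w * h_w
u = 9.81 * 12.2
u = 119.68 kPa


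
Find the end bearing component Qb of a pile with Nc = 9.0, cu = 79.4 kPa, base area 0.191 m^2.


Using Qb = Nc * cu * Ab
Qb = 9.0 * 79.4 * 0.191
Qb = 136.49 kN


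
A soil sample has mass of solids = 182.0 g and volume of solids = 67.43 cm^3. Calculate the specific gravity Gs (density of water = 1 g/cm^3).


Result: 2.699

Derivation:
Using Gs = m_s / (V_s * rho_w)
Since rho_w = 1 g/cm^3:
Gs = 182.0 / 67.43
Gs = 2.699


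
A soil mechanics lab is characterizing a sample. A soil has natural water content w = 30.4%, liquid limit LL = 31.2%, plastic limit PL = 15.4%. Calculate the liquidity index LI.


First compute the plasticity index:
PI = LL - PL = 31.2 - 15.4 = 15.8
Then compute the liquidity index:
LI = (w - PL) / PI
LI = (30.4 - 15.4) / 15.8
LI = 0.949


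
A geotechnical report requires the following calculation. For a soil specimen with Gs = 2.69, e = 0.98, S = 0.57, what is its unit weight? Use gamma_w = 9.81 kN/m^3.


Result: 16.095 kN/m^3

Derivation:
Using gamma = gamma_w * (Gs + S*e) / (1 + e)
Numerator: Gs + S*e = 2.69 + 0.57*0.98 = 3.2486
Denominator: 1 + e = 1 + 0.98 = 1.98
gamma = 9.81 * 3.2486 / 1.98
gamma = 16.095 kN/m^3


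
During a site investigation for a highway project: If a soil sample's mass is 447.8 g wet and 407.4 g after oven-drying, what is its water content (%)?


Using w = (m_wet - m_dry) / m_dry * 100
m_wet - m_dry = 447.8 - 407.4 = 40.4 g
w = 40.4 / 407.4 * 100
w = 9.92 %


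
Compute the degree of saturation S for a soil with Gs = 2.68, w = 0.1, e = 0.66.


Using S = Gs * w / e
S = 2.68 * 0.1 / 0.66
S = 0.4061


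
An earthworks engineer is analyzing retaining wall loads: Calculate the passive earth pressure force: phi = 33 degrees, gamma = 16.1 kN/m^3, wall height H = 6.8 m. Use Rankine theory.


Compute passive earth pressure coefficient:
Kp = tan^2(45 + phi/2) = tan^2(61.5) = 3.39212
Compute passive force:
Pp = 0.5 * Kp * gamma * H^2
Pp = 0.5 * 3.39212 * 16.1 * 6.8^2
Pp = 1262.66 kN/m


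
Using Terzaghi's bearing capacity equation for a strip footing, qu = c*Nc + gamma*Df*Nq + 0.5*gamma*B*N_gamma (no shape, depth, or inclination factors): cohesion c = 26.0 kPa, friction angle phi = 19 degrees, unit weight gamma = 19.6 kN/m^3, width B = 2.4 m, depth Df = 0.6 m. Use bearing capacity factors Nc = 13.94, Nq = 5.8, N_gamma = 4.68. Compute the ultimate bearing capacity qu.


Compute qu = c*Nc + gamma*Df*Nq + 0.5*gamma*B*N_gamma
Term 1: 26.0 * 13.94 = 362.44
Term 2: 19.6 * 0.6 * 5.8 = 68.208
Term 3: 0.5 * 19.6 * 2.4 * 4.68 = 110.0736
qu = 362.44 + 68.208 + 110.0736
qu = 540.72 kPa


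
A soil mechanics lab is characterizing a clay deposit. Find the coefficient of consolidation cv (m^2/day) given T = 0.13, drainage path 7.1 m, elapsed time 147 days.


Result: 0.04458 m^2/day

Derivation:
Using cv = T * H_dr^2 / t
H_dr^2 = 7.1^2 = 50.41
cv = 0.13 * 50.41 / 147
cv = 0.04458 m^2/day


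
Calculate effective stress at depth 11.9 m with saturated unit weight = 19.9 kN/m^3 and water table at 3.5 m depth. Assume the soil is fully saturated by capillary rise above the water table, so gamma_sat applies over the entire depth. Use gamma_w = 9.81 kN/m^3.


Result: 154.41 kPa

Derivation:
Total stress = gamma_sat * depth
sigma = 19.9 * 11.9 = 236.81 kPa
Pore water pressure u = gamma_w * (depth - d_wt)
u = 9.81 * (11.9 - 3.5) = 82.404 kPa
Effective stress = sigma - u
sigma' = 236.81 - 82.404 = 154.41 kPa


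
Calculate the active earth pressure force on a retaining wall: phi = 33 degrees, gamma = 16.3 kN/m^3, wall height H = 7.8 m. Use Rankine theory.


Compute active earth pressure coefficient:
Ka = tan^2(45 - phi/2) = tan^2(28.5) = 0.294801
Compute active force:
Pa = 0.5 * Ka * gamma * H^2
Pa = 0.5 * 0.294801 * 16.3 * 7.8^2
Pa = 146.18 kN/m


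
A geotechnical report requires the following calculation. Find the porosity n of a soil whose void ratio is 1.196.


Using the relation n = e / (1 + e)
n = 1.196 / (1 + 1.196)
n = 1.196 / 2.196
n = 0.5446


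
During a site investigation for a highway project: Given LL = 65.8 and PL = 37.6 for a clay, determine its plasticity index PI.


Using PI = LL - PL
PI = 65.8 - 37.6
PI = 28.2


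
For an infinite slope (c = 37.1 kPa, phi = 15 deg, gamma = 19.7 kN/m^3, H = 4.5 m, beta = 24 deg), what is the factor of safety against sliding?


Result: 1.728

Derivation:
Using Fs = c / (gamma*H*sin(beta)*cos(beta)) + tan(phi)/tan(beta)
Cohesion contribution = 37.1 / (19.7*4.5*sin(24)*cos(24))
Cohesion contribution = 1.12629
Friction contribution = tan(15)/tan(24) = 0.601824
Fs = 1.12629 + 0.601824
Fs = 1.728


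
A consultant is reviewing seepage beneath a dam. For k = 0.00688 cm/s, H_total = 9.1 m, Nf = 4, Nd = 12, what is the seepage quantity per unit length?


Convert k to m/s for unit consistency with H:
k = 0.00688 cm/s = 0.00688 / 100 m/s = 6.88e-05 m/s
Using q = k * H * Nf / Nd
Nf / Nd = 4 / 12 = 0.3333
q = 6.88e-05 * 9.1 * 0.3333
q = 0.0002087 m^3/s per m


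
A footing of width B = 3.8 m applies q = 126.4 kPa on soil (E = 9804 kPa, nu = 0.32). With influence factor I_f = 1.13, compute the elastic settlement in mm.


Using Se = q * B * (1 - nu^2) * I_f / E
1 - nu^2 = 1 - 0.32^2 = 0.8976
Se = 126.4 * 3.8 * 0.8976 * 1.13 / 9804
Se = 0.049692 m
Convert to mm: Se = 0.049692 * 1000 = 49.692 mm


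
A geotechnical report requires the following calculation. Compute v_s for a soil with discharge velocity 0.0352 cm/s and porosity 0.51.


Result: 0.06902 cm/s

Derivation:
Using v_s = v_d / n
v_s = 0.0352 / 0.51
v_s = 0.06902 cm/s


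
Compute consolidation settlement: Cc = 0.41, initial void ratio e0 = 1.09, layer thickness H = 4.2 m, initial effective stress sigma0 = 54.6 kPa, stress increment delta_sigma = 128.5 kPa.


Result: 0.433 m

Derivation:
Using Sc = Cc * H / (1 + e0) * log10((sigma0 + delta_sigma) / sigma0)
Stress ratio = (54.6 + 128.5) / 54.6 = 3.35348
log10(3.35348) = 0.525496
Cc * H / (1 + e0) = 0.41 * 4.2 / (1 + 1.09) = 0.823923
Sc = 0.823923 * 0.525496
Sc = 0.433 m


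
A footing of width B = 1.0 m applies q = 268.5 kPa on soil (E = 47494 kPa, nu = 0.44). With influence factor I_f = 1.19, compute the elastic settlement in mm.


Using Se = q * B * (1 - nu^2) * I_f / E
1 - nu^2 = 1 - 0.44^2 = 0.8064
Se = 268.5 * 1.0 * 0.8064 * 1.19 / 47494
Se = 0.005425 m
Convert to mm: Se = 0.005425 * 1000 = 5.425 mm


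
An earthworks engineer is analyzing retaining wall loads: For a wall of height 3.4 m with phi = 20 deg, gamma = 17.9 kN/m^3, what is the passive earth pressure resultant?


Compute passive earth pressure coefficient:
Kp = tan^2(45 + phi/2) = tan^2(55.0) = 2.039607
Compute passive force:
Pp = 0.5 * Kp * gamma * H^2
Pp = 0.5 * 2.039607 * 17.9 * 3.4^2
Pp = 211.02 kN/m


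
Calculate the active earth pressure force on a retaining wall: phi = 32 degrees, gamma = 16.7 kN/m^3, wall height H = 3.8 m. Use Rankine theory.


Compute active earth pressure coefficient:
Ka = tan^2(45 - phi/2) = tan^2(29.0) = 0.307259
Compute active force:
Pa = 0.5 * Ka * gamma * H^2
Pa = 0.5 * 0.307259 * 16.7 * 3.8^2
Pa = 37.05 kN/m


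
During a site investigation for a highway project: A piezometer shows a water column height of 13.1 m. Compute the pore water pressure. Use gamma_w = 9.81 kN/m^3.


Using u = gamma_w * h_w
u = 9.81 * 13.1
u = 128.51 kPa


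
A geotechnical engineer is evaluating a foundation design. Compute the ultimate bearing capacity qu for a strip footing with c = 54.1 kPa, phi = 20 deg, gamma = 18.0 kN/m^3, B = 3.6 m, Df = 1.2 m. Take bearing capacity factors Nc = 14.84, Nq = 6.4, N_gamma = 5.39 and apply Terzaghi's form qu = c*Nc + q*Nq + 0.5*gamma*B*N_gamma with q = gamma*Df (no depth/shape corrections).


Result: 1115.72 kPa

Derivation:
Compute qu = c*Nc + gamma*Df*Nq + 0.5*gamma*B*N_gamma
Term 1: 54.1 * 14.84 = 802.844
Term 2: 18.0 * 1.2 * 6.4 = 138.24
Term 3: 0.5 * 18.0 * 3.6 * 5.39 = 174.636
qu = 802.844 + 138.24 + 174.636
qu = 1115.72 kPa


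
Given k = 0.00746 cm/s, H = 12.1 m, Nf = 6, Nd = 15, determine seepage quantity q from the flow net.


Convert k to m/s for unit consistency with H:
k = 0.00746 cm/s = 0.00746 / 100 m/s = 7.46e-05 m/s
Using q = k * H * Nf / Nd
Nf / Nd = 6 / 15 = 0.4
q = 7.46e-05 * 12.1 * 0.4
q = 0.0003611 m^3/s per m


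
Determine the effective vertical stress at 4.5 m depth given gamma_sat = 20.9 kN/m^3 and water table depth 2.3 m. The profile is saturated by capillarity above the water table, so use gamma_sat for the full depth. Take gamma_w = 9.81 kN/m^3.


Total stress = gamma_sat * depth
sigma = 20.9 * 4.5 = 94.05 kPa
Pore water pressure u = gamma_w * (depth - d_wt)
u = 9.81 * (4.5 - 2.3) = 21.582 kPa
Effective stress = sigma - u
sigma' = 94.05 - 21.582 = 72.47 kPa


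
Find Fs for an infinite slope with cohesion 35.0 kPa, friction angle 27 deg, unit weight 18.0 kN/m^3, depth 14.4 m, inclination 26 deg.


Using Fs = c / (gamma*H*sin(beta)*cos(beta)) + tan(phi)/tan(beta)
Cohesion contribution = 35.0 / (18.0*14.4*sin(26)*cos(26))
Cohesion contribution = 0.342713
Friction contribution = tan(27)/tan(26) = 1.04468
Fs = 0.342713 + 1.04468
Fs = 1.387


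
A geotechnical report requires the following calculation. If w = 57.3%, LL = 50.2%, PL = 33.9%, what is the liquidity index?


Result: 1.436

Derivation:
First compute the plasticity index:
PI = LL - PL = 50.2 - 33.9 = 16.3
Then compute the liquidity index:
LI = (w - PL) / PI
LI = (57.3 - 33.9) / 16.3
LI = 1.436


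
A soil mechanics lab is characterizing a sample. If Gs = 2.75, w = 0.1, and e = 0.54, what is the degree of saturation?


Using S = Gs * w / e
S = 2.75 * 0.1 / 0.54
S = 0.5093


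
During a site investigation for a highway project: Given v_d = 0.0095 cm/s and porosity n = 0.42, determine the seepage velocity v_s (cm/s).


Result: 0.02262 cm/s

Derivation:
Using v_s = v_d / n
v_s = 0.0095 / 0.42
v_s = 0.02262 cm/s


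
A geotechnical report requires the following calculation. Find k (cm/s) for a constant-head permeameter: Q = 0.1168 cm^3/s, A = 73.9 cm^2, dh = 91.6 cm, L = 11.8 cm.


Compute hydraulic gradient:
i = dh / L = 91.6 / 11.8 = 7.76271
Then apply Darcy's law:
k = Q / (A * i)
k = 0.1168 / (73.9 * 7.76271)
k = 0.1168 / 573.664
k = 0.000204 cm/s


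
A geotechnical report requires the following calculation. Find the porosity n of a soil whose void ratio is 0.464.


Using the relation n = e / (1 + e)
n = 0.464 / (1 + 0.464)
n = 0.464 / 1.464
n = 0.3169


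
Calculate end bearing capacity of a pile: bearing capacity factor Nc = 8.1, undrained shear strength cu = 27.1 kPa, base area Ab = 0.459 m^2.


Using Qb = Nc * cu * Ab
Qb = 8.1 * 27.1 * 0.459
Qb = 100.76 kN


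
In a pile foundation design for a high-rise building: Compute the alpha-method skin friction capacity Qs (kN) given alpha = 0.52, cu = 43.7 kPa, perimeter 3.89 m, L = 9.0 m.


Using Qs = alpha * cu * perimeter * L
Qs = 0.52 * 43.7 * 3.89 * 9.0
Qs = 795.57 kN


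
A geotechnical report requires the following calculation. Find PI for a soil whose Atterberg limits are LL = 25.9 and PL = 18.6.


Result: 7.3

Derivation:
Using PI = LL - PL
PI = 25.9 - 18.6
PI = 7.3


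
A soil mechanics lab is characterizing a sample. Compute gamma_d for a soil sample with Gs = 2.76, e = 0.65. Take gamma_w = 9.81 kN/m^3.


Result: 16.409 kN/m^3

Derivation:
Using gamma_d = Gs * gamma_w / (1 + e)
gamma_d = 2.76 * 9.81 / (1 + 0.65)
gamma_d = 2.76 * 9.81 / 1.65
gamma_d = 16.409 kN/m^3


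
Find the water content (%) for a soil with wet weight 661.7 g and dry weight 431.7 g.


Using w = (m_wet - m_dry) / m_dry * 100
m_wet - m_dry = 661.7 - 431.7 = 230.0 g
w = 230.0 / 431.7 * 100
w = 53.28 %


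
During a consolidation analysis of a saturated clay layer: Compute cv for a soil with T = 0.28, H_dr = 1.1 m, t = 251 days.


Result: 0.00135 m^2/day

Derivation:
Using cv = T * H_dr^2 / t
H_dr^2 = 1.1^2 = 1.21
cv = 0.28 * 1.21 / 251
cv = 0.00135 m^2/day


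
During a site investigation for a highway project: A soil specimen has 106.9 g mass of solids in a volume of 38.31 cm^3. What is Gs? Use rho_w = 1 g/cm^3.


Using Gs = m_s / (V_s * rho_w)
Since rho_w = 1 g/cm^3:
Gs = 106.9 / 38.31
Gs = 2.79


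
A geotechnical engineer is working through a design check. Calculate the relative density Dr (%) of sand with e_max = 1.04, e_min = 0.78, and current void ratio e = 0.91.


Using Dr = (e_max - e) / (e_max - e_min) * 100
e_max - e = 1.04 - 0.91 = 0.13
e_max - e_min = 1.04 - 0.78 = 0.26
Dr = 0.13 / 0.26 * 100
Dr = 50.0 %


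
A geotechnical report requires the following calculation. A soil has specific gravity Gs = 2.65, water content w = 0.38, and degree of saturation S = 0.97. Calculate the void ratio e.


Using the relation e = Gs * w / S
e = 2.65 * 0.38 / 0.97
e = 1.0381


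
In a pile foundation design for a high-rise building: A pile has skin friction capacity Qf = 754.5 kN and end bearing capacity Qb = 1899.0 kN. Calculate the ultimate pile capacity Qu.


Using Qu = Qf + Qb
Qu = 754.5 + 1899.0
Qu = 2653.5 kN


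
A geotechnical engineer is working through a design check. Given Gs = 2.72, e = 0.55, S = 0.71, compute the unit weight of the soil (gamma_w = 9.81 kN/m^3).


Using gamma = gamma_w * (Gs + S*e) / (1 + e)
Numerator: Gs + S*e = 2.72 + 0.71*0.55 = 3.1105
Denominator: 1 + e = 1 + 0.55 = 1.55
gamma = 9.81 * 3.1105 / 1.55
gamma = 19.686 kN/m^3


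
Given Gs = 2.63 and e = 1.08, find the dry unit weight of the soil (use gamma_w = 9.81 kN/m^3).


Using gamma_d = Gs * gamma_w / (1 + e)
gamma_d = 2.63 * 9.81 / (1 + 1.08)
gamma_d = 2.63 * 9.81 / 2.08
gamma_d = 12.404 kN/m^3


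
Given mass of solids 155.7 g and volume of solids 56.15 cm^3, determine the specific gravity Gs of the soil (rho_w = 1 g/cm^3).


Using Gs = m_s / (V_s * rho_w)
Since rho_w = 1 g/cm^3:
Gs = 155.7 / 56.15
Gs = 2.773


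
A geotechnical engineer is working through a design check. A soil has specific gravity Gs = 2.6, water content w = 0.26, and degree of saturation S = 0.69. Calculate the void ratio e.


Using the relation e = Gs * w / S
e = 2.6 * 0.26 / 0.69
e = 0.9797


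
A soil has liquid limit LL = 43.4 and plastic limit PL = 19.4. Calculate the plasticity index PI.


Using PI = LL - PL
PI = 43.4 - 19.4
PI = 24.0


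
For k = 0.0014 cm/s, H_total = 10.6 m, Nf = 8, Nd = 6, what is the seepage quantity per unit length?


Result: 0.0001979 m^3/s per m

Derivation:
Convert k to m/s for unit consistency with H:
k = 0.0014 cm/s = 0.0014 / 100 m/s = 1.4e-05 m/s
Using q = k * H * Nf / Nd
Nf / Nd = 8 / 6 = 1.3333
q = 1.4e-05 * 10.6 * 1.3333
q = 0.0001979 m^3/s per m


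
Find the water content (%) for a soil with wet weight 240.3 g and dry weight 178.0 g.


Using w = (m_wet - m_dry) / m_dry * 100
m_wet - m_dry = 240.3 - 178.0 = 62.3 g
w = 62.3 / 178.0 * 100
w = 35.0 %


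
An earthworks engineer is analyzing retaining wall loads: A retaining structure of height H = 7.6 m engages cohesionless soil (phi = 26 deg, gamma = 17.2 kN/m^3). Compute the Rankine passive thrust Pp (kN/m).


Result: 1272.18 kN/m

Derivation:
Compute passive earth pressure coefficient:
Kp = tan^2(45 + phi/2) = tan^2(58.0) = 2.561071
Compute passive force:
Pp = 0.5 * Kp * gamma * H^2
Pp = 0.5 * 2.561071 * 17.2 * 7.6^2
Pp = 1272.18 kN/m


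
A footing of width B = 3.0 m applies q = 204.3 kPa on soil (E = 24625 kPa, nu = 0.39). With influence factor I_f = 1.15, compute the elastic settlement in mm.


Using Se = q * B * (1 - nu^2) * I_f / E
1 - nu^2 = 1 - 0.39^2 = 0.8479
Se = 204.3 * 3.0 * 0.8479 * 1.15 / 24625
Se = 0.024269 m
Convert to mm: Se = 0.024269 * 1000 = 24.269 mm


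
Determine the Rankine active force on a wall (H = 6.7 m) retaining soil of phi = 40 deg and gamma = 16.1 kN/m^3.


Result: 78.58 kN/m

Derivation:
Compute active earth pressure coefficient:
Ka = tan^2(45 - phi/2) = tan^2(25.0) = 0.217443
Compute active force:
Pa = 0.5 * Ka * gamma * H^2
Pa = 0.5 * 0.217443 * 16.1 * 6.7^2
Pa = 78.58 kN/m


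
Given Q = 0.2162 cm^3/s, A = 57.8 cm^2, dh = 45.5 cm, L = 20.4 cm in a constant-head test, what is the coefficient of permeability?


Compute hydraulic gradient:
i = dh / L = 45.5 / 20.4 = 2.23039
Then apply Darcy's law:
k = Q / (A * i)
k = 0.2162 / (57.8 * 2.23039)
k = 0.2162 / 128.917
k = 0.001677 cm/s


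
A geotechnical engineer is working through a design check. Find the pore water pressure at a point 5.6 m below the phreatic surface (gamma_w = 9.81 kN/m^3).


Result: 54.94 kPa

Derivation:
Using u = gamma_w * h_w
u = 9.81 * 5.6
u = 54.94 kPa


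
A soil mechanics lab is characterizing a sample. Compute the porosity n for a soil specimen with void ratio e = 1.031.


Using the relation n = e / (1 + e)
n = 1.031 / (1 + 1.031)
n = 1.031 / 2.031
n = 0.5076


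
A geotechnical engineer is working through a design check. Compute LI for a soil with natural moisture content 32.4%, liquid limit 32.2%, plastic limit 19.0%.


First compute the plasticity index:
PI = LL - PL = 32.2 - 19.0 = 13.2
Then compute the liquidity index:
LI = (w - PL) / PI
LI = (32.4 - 19.0) / 13.2
LI = 1.015


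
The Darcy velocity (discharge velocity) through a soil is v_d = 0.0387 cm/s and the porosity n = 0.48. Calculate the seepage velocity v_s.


Using v_s = v_d / n
v_s = 0.0387 / 0.48
v_s = 0.08063 cm/s


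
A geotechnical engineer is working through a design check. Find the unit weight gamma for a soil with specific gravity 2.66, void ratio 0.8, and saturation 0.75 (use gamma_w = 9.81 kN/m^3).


Result: 17.767 kN/m^3

Derivation:
Using gamma = gamma_w * (Gs + S*e) / (1 + e)
Numerator: Gs + S*e = 2.66 + 0.75*0.8 = 3.26
Denominator: 1 + e = 1 + 0.8 = 1.8
gamma = 9.81 * 3.26 / 1.8
gamma = 17.767 kN/m^3


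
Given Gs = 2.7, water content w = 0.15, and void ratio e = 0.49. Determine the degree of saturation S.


Using S = Gs * w / e
S = 2.7 * 0.15 / 0.49
S = 0.8265


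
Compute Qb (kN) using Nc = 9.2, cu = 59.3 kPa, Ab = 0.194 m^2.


Result: 105.84 kN

Derivation:
Using Qb = Nc * cu * Ab
Qb = 9.2 * 59.3 * 0.194
Qb = 105.84 kN


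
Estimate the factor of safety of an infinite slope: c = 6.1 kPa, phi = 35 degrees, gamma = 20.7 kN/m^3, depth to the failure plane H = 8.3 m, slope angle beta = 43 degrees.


Result: 0.822

Derivation:
Using Fs = c / (gamma*H*sin(beta)*cos(beta)) + tan(phi)/tan(beta)
Cohesion contribution = 6.1 / (20.7*8.3*sin(43)*cos(43))
Cohesion contribution = 0.0711821
Friction contribution = tan(35)/tan(43) = 0.750881
Fs = 0.0711821 + 0.750881
Fs = 0.822


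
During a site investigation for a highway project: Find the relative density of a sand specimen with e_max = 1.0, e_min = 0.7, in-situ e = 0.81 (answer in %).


Using Dr = (e_max - e) / (e_max - e_min) * 100
e_max - e = 1.0 - 0.81 = 0.19
e_max - e_min = 1.0 - 0.7 = 0.3
Dr = 0.19 / 0.3 * 100
Dr = 63.33 %


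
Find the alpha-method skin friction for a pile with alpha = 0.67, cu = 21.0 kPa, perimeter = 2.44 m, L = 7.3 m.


Using Qs = alpha * cu * perimeter * L
Qs = 0.67 * 21.0 * 2.44 * 7.3
Qs = 250.61 kN


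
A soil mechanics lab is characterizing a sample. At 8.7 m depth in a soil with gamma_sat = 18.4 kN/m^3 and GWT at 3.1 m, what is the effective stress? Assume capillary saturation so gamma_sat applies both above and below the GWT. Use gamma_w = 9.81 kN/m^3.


Result: 105.14 kPa

Derivation:
Total stress = gamma_sat * depth
sigma = 18.4 * 8.7 = 160.08 kPa
Pore water pressure u = gamma_w * (depth - d_wt)
u = 9.81 * (8.7 - 3.1) = 54.936 kPa
Effective stress = sigma - u
sigma' = 160.08 - 54.936 = 105.14 kPa


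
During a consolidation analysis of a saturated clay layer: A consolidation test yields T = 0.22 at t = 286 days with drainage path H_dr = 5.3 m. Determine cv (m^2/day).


Result: 0.02161 m^2/day

Derivation:
Using cv = T * H_dr^2 / t
H_dr^2 = 5.3^2 = 28.09
cv = 0.22 * 28.09 / 286
cv = 0.02161 m^2/day


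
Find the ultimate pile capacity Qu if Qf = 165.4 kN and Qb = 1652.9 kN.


Using Qu = Qf + Qb
Qu = 165.4 + 1652.9
Qu = 1818.3 kN


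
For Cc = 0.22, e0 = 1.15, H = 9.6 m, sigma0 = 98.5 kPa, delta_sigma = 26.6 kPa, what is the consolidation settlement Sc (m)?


Result: 0.102 m

Derivation:
Using Sc = Cc * H / (1 + e0) * log10((sigma0 + delta_sigma) / sigma0)
Stress ratio = (98.5 + 26.6) / 98.5 = 1.27005
log10(1.27005) = 0.103821
Cc * H / (1 + e0) = 0.22 * 9.6 / (1 + 1.15) = 0.982326
Sc = 0.982326 * 0.103821
Sc = 0.102 m


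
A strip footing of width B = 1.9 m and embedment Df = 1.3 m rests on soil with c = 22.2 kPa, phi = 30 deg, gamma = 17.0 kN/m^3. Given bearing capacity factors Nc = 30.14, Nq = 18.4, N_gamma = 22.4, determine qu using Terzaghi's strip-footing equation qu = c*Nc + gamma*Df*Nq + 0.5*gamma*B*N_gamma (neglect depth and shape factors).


Compute qu = c*Nc + gamma*Df*Nq + 0.5*gamma*B*N_gamma
Term 1: 22.2 * 30.14 = 669.108
Term 2: 17.0 * 1.3 * 18.4 = 406.64
Term 3: 0.5 * 17.0 * 1.9 * 22.4 = 361.76
qu = 669.108 + 406.64 + 361.76
qu = 1437.51 kPa


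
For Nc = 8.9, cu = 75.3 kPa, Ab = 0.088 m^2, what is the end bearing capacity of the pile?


Result: 58.97 kN

Derivation:
Using Qb = Nc * cu * Ab
Qb = 8.9 * 75.3 * 0.088
Qb = 58.97 kN


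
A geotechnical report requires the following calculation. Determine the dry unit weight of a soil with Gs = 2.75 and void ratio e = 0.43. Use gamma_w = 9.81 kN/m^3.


Using gamma_d = Gs * gamma_w / (1 + e)
gamma_d = 2.75 * 9.81 / (1 + 0.43)
gamma_d = 2.75 * 9.81 / 1.43
gamma_d = 18.865 kN/m^3


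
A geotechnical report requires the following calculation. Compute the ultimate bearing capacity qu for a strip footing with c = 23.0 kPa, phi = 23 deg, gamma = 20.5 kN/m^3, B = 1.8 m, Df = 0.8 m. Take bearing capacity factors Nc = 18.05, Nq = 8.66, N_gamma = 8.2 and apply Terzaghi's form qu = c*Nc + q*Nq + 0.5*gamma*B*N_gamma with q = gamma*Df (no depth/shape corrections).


Compute qu = c*Nc + gamma*Df*Nq + 0.5*gamma*B*N_gamma
Term 1: 23.0 * 18.05 = 415.15
Term 2: 20.5 * 0.8 * 8.66 = 142.024
Term 3: 0.5 * 20.5 * 1.8 * 8.2 = 151.29
qu = 415.15 + 142.024 + 151.29
qu = 708.46 kPa


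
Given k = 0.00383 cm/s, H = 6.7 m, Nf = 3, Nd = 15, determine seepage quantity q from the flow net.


Convert k to m/s for unit consistency with H:
k = 0.00383 cm/s = 0.00383 / 100 m/s = 3.83e-05 m/s
Using q = k * H * Nf / Nd
Nf / Nd = 3 / 15 = 0.2
q = 3.83e-05 * 6.7 * 0.2
q = 5.132e-05 m^3/s per m


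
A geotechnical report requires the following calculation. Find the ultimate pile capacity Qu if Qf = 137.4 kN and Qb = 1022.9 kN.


Result: 1160.3 kN

Derivation:
Using Qu = Qf + Qb
Qu = 137.4 + 1022.9
Qu = 1160.3 kN


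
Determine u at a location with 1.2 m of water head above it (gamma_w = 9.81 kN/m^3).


Result: 11.77 kPa

Derivation:
Using u = gamma_w * h_w
u = 9.81 * 1.2
u = 11.77 kPa


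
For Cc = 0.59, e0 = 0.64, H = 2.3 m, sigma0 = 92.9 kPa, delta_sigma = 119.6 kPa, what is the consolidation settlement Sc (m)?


Using Sc = Cc * H / (1 + e0) * log10((sigma0 + delta_sigma) / sigma0)
Stress ratio = (92.9 + 119.6) / 92.9 = 2.28741
log10(2.28741) = 0.359343
Cc * H / (1 + e0) = 0.59 * 2.3 / (1 + 0.64) = 0.827439
Sc = 0.827439 * 0.359343
Sc = 0.2973 m


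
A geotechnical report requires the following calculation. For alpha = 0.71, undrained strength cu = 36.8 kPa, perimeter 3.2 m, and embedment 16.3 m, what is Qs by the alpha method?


Using Qs = alpha * cu * perimeter * L
Qs = 0.71 * 36.8 * 3.2 * 16.3
Qs = 1362.84 kN


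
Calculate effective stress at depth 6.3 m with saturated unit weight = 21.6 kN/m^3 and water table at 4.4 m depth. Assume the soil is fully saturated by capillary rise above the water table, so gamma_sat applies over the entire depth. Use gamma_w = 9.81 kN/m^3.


Result: 117.44 kPa

Derivation:
Total stress = gamma_sat * depth
sigma = 21.6 * 6.3 = 136.08 kPa
Pore water pressure u = gamma_w * (depth - d_wt)
u = 9.81 * (6.3 - 4.4) = 18.639 kPa
Effective stress = sigma - u
sigma' = 136.08 - 18.639 = 117.44 kPa


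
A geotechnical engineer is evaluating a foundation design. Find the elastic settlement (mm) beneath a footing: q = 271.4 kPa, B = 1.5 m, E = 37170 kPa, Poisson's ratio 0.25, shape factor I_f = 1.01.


Result: 10.371 mm

Derivation:
Using Se = q * B * (1 - nu^2) * I_f / E
1 - nu^2 = 1 - 0.25^2 = 0.9375
Se = 271.4 * 1.5 * 0.9375 * 1.01 / 37170
Se = 0.010371 m
Convert to mm: Se = 0.010371 * 1000 = 10.371 mm


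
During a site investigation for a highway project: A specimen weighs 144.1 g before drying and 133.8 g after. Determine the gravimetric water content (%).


Result: 7.7 %

Derivation:
Using w = (m_wet - m_dry) / m_dry * 100
m_wet - m_dry = 144.1 - 133.8 = 10.3 g
w = 10.3 / 133.8 * 100
w = 7.7 %


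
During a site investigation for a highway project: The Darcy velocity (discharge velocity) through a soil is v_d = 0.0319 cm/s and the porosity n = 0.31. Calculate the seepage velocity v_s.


Result: 0.1029 cm/s

Derivation:
Using v_s = v_d / n
v_s = 0.0319 / 0.31
v_s = 0.1029 cm/s


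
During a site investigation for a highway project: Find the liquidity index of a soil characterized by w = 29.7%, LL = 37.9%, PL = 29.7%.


Result: 0.0

Derivation:
First compute the plasticity index:
PI = LL - PL = 37.9 - 29.7 = 8.2
Then compute the liquidity index:
LI = (w - PL) / PI
LI = (29.7 - 29.7) / 8.2
LI = 0.0


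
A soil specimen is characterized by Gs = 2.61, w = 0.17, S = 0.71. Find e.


Result: 0.6249

Derivation:
Using the relation e = Gs * w / S
e = 2.61 * 0.17 / 0.71
e = 0.6249


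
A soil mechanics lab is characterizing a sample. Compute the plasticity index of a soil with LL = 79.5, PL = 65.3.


Using PI = LL - PL
PI = 79.5 - 65.3
PI = 14.2


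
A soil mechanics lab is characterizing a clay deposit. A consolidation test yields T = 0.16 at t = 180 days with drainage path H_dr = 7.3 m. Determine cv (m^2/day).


Using cv = T * H_dr^2 / t
H_dr^2 = 7.3^2 = 53.29
cv = 0.16 * 53.29 / 180
cv = 0.04737 m^2/day


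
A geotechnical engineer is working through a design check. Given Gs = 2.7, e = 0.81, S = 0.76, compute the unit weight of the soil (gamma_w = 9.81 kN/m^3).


Using gamma = gamma_w * (Gs + S*e) / (1 + e)
Numerator: Gs + S*e = 2.7 + 0.76*0.81 = 3.3156
Denominator: 1 + e = 1 + 0.81 = 1.81
gamma = 9.81 * 3.3156 / 1.81
gamma = 17.97 kN/m^3


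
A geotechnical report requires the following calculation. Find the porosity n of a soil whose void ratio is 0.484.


Using the relation n = e / (1 + e)
n = 0.484 / (1 + 0.484)
n = 0.484 / 1.484
n = 0.3261


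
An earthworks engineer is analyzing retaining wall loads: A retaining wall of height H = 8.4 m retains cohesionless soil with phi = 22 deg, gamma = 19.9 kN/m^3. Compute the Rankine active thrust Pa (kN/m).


Compute active earth pressure coefficient:
Ka = tan^2(45 - phi/2) = tan^2(34.0) = 0.454962
Compute active force:
Pa = 0.5 * Ka * gamma * H^2
Pa = 0.5 * 0.454962 * 19.9 * 8.4^2
Pa = 319.42 kN/m


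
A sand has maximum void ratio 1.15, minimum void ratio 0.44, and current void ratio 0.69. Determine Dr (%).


Using Dr = (e_max - e) / (e_max - e_min) * 100
e_max - e = 1.15 - 0.69 = 0.46
e_max - e_min = 1.15 - 0.44 = 0.71
Dr = 0.46 / 0.71 * 100
Dr = 64.79 %


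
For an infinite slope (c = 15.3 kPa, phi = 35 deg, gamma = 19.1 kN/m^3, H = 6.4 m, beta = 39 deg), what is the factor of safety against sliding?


Using Fs = c / (gamma*H*sin(beta)*cos(beta)) + tan(phi)/tan(beta)
Cohesion contribution = 15.3 / (19.1*6.4*sin(39)*cos(39))
Cohesion contribution = 0.25592
Friction contribution = tan(35)/tan(39) = 0.864684
Fs = 0.25592 + 0.864684
Fs = 1.121


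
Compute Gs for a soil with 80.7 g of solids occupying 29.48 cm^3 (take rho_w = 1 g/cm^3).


Using Gs = m_s / (V_s * rho_w)
Since rho_w = 1 g/cm^3:
Gs = 80.7 / 29.48
Gs = 2.737


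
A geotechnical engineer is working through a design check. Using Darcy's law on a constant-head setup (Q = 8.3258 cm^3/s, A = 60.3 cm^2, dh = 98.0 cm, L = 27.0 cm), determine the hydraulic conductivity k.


Compute hydraulic gradient:
i = dh / L = 98.0 / 27.0 = 3.62963
Then apply Darcy's law:
k = Q / (A * i)
k = 8.3258 / (60.3 * 3.62963)
k = 8.3258 / 218.867
k = 0.038041 cm/s


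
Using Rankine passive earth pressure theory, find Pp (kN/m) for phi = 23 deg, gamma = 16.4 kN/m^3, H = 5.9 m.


Compute passive earth pressure coefficient:
Kp = tan^2(45 + phi/2) = tan^2(56.5) = 2.282623
Compute passive force:
Pp = 0.5 * Kp * gamma * H^2
Pp = 0.5 * 2.282623 * 16.4 * 5.9^2
Pp = 651.56 kN/m


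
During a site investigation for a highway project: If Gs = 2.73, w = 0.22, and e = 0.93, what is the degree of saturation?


Using S = Gs * w / e
S = 2.73 * 0.22 / 0.93
S = 0.6458


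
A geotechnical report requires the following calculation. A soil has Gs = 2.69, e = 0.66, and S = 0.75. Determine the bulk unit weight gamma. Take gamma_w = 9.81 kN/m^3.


Using gamma = gamma_w * (Gs + S*e) / (1 + e)
Numerator: Gs + S*e = 2.69 + 0.75*0.66 = 3.185
Denominator: 1 + e = 1 + 0.66 = 1.66
gamma = 9.81 * 3.185 / 1.66
gamma = 18.822 kN/m^3


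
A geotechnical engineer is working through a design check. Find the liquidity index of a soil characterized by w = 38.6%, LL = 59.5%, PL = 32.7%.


First compute the plasticity index:
PI = LL - PL = 59.5 - 32.7 = 26.8
Then compute the liquidity index:
LI = (w - PL) / PI
LI = (38.6 - 32.7) / 26.8
LI = 0.22


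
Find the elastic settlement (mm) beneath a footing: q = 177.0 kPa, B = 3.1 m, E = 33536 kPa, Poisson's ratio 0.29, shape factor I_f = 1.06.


Result: 15.885 mm

Derivation:
Using Se = q * B * (1 - nu^2) * I_f / E
1 - nu^2 = 1 - 0.29^2 = 0.9159
Se = 177.0 * 3.1 * 0.9159 * 1.06 / 33536
Se = 0.015885 m
Convert to mm: Se = 0.015885 * 1000 = 15.885 mm


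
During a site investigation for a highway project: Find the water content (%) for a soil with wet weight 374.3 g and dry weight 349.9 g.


Using w = (m_wet - m_dry) / m_dry * 100
m_wet - m_dry = 374.3 - 349.9 = 24.4 g
w = 24.4 / 349.9 * 100
w = 6.97 %


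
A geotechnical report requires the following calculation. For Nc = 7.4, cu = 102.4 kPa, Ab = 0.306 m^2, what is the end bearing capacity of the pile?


Using Qb = Nc * cu * Ab
Qb = 7.4 * 102.4 * 0.306
Qb = 231.87 kN


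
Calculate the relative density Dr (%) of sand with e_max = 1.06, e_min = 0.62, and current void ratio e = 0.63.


Result: 97.73 %

Derivation:
Using Dr = (e_max - e) / (e_max - e_min) * 100
e_max - e = 1.06 - 0.63 = 0.43
e_max - e_min = 1.06 - 0.62 = 0.44
Dr = 0.43 / 0.44 * 100
Dr = 97.73 %


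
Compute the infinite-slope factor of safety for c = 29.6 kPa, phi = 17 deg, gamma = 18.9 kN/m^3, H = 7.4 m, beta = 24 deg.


Result: 1.256

Derivation:
Using Fs = c / (gamma*H*sin(beta)*cos(beta)) + tan(phi)/tan(beta)
Cohesion contribution = 29.6 / (18.9*7.4*sin(24)*cos(24))
Cohesion contribution = 0.56958
Friction contribution = tan(17)/tan(24) = 0.686682
Fs = 0.56958 + 0.686682
Fs = 1.256


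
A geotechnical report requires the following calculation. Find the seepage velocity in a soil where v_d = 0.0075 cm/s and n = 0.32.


Result: 0.02344 cm/s

Derivation:
Using v_s = v_d / n
v_s = 0.0075 / 0.32
v_s = 0.02344 cm/s


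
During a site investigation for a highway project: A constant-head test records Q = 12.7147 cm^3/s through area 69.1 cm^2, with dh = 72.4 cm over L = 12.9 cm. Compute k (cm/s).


Result: 0.032785 cm/s

Derivation:
Compute hydraulic gradient:
i = dh / L = 72.4 / 12.9 = 5.6124
Then apply Darcy's law:
k = Q / (A * i)
k = 12.7147 / (69.1 * 5.6124)
k = 12.7147 / 387.817
k = 0.032785 cm/s


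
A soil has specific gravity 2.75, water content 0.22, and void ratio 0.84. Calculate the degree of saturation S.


Using S = Gs * w / e
S = 2.75 * 0.22 / 0.84
S = 0.7202


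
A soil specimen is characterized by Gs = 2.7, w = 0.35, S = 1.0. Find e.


Using the relation e = Gs * w / S
e = 2.7 * 0.35 / 1.0
e = 0.945


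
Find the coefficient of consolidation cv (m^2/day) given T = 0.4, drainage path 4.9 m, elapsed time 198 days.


Using cv = T * H_dr^2 / t
H_dr^2 = 4.9^2 = 24.01
cv = 0.4 * 24.01 / 198
cv = 0.04851 m^2/day


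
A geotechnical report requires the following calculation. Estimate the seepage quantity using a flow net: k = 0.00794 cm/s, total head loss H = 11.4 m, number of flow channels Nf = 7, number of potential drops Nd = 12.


Convert k to m/s for unit consistency with H:
k = 0.00794 cm/s = 0.00794 / 100 m/s = 7.94e-05 m/s
Using q = k * H * Nf / Nd
Nf / Nd = 7 / 12 = 0.5833
q = 7.94e-05 * 11.4 * 0.5833
q = 0.000528 m^3/s per m
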